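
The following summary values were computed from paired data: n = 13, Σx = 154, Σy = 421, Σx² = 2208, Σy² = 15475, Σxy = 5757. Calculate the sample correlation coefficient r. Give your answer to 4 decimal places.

S_xy = nΣxy − ΣxΣy = 13·5757 − 154·421 = 74841 − 64834 = 10007
S_xx = nΣx² − (Σx)² = 13·2208 − 154² = 28704 − 23716 = 4988
S_yy = nΣy² − (Σy)² = 13·15475 − 421² = 201175 − 177241 = 23934
r = S_xy / √(S_xx·S_yy) = 10007 / √(4988·23934) = 10007 / √119382792 = 10007 / 10926.2433 = 0.9159

0.9159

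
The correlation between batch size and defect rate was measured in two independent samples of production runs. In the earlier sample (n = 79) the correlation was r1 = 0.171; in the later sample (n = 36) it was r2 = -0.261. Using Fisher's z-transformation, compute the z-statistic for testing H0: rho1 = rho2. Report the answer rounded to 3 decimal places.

z1 = atanh(0.171) = 0.172697,  z2 = atanh(-0.261) = -0.267181
SE = √(1/(n1−3) + 1/(n2−3)) = √(1/76 + 1/33) = √(0.0131579 + 0.0303030) = √0.0434609 = 0.208473
z = (z1 − z2)/SE = (0.172697 − (-0.267181)) / 0.208473 = 0.439878 / 0.208473 = 2.110

2.110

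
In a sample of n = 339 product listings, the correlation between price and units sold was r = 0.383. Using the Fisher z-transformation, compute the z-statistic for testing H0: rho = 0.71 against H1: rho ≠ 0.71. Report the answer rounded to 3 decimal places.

z_r = atanh(0.383) = 0.403571,  z_0 = atanh(0.71) = 0.887184
SE = 1/√(n−3) = 1/√336 = 0.054554
z = (z_r − z_0)/SE = (0.403571 − 0.887184) / 0.054554 = -0.483613 / 0.054554 = -8.865

-8.865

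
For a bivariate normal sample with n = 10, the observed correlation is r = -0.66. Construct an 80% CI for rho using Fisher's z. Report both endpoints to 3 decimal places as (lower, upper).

(-0.856, -0.299)

z_r = atanh(-0.66) = -0.792814;  SE = 1/√(n−3) = 1/√7 = 0.377964
z-limits: -0.792814 ± 1.282·0.377964 = -0.792814 ± 0.484550 = [-1.277364, -0.308264]
ρ-limits: (tanh -1.277364, tanh -0.308264) = (-0.856, -0.299)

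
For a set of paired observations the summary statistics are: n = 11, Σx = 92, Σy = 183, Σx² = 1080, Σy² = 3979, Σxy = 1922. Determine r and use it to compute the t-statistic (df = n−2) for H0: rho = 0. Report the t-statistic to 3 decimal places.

3.173

S_xy = nΣxy − ΣxΣy = 11·1922 − 92·183 = 21142 − 16836 = 4306
S_xx = nΣx² − (Σx)² = 11·1080 − 92² = 11880 − 8464 = 3416
S_yy = nΣy² − (Σy)² = 11·3979 − 183² = 43769 − 33489 = 10280
r = S_xy / √(S_xx·S_yy) = 4306 / √(3416·10280) = 4306 / √35116480 = 4306 / 5925.9160 = 0.7266
t = r·√(n−2)/√(1−r²) = 0.7266·√9 / √(1−0.527948) = 2.179800 / 0.687060 = 3.173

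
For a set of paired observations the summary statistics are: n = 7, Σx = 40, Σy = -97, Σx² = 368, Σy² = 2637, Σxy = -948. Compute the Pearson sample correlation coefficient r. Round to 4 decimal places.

-0.9273

Numerator: nΣxy − (Σx)(Σy) = 7·(-948) − (40)(-97) = -2756
Denominator: √[(nΣx²−(Σx)²)(nΣy²−(Σy)²)]
  nΣx²−(Σx)² = 7·368 − 1600 = 976;  nΣy²−(Σy)² = 7·2637 − 9409 = 9050
  √(976·9050) = √8832800 = 2972.0027
r = -2756 / 2972.0027 = -0.9273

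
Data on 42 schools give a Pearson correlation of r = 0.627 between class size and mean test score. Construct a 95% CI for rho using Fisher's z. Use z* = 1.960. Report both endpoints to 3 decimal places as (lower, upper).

(0.399, 0.782)

Fisher z: z_r = atanh(r) = ½·ln((1+0.627)/(1−0.627)) = 0.736457
SE(z) = 1/√(n−3) = 1/√39 = 0.160128
95% ⇒ z* = 1.960; margin = 1.960·0.160128 = 0.313851
CI on z-scale: (0.422606, 1.050308)
Back-transform: tanh(0.422606) = 0.399124, tanh(1.050308) = 0.781926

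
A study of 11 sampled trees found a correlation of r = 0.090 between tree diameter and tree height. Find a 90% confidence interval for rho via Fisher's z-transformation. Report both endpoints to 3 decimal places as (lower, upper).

(-0.455, 0.586)

Fisher z: z_r = atanh(r) = ½·ln((1+0.090)/(1−0.090)) = 0.090244
SE(z) = 1/√(n−3) = 1/√8 = 0.353553
90% ⇒ z* = 1.645; margin = 1.645·0.353553 = 0.581595
CI on z-scale: (-0.491351, 0.671839)
Back-transform: tanh(-0.491351) = -0.455288, tanh(0.671839) = 0.586188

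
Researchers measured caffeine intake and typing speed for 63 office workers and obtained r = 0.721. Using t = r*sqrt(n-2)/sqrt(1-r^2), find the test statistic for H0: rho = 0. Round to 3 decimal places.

8.127

t = r·√(n−2) / √(1−r²) with r = 0.721, n = 63
  = 0.721·√61 / √(1 − 0.519841)
  = 0.721·7.810250 / 0.692935
  = 5.631190 / 0.692935 = 8.127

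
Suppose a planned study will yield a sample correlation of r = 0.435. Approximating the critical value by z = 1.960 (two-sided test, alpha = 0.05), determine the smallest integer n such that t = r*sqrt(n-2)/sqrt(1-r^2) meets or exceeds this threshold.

Need r·√(n−2)/√(1−r²) ≥ 1.960
√(n−2) ≥ 1.960·√(1−0.189225) / 0.435 = 1.960·0.900430 / 0.435 = 4.0571
n−2 ≥ 16.4601  ⇒  n ≥ 18.4601
Smallest integer n = 19

19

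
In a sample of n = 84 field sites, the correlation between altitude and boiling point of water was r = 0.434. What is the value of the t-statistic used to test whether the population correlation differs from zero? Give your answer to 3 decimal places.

4.362

t = r·√(n−2) / √(1−r²) with r = 0.434, n = 84
  = 0.434·√82 / √(1 − 0.188356)
  = 0.434·9.055385 / 0.900913
  = 3.930037 / 0.900913 = 4.362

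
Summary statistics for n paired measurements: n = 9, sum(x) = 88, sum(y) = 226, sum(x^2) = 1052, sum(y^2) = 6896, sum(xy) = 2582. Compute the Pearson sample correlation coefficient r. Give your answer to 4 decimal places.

0.7697

Numerator: nΣxy − (Σx)(Σy) = 9·2582 − (88)(226) = 3350
Denominator: √[(nΣx²−(Σx)²)(nΣy²−(Σy)²)]
  nΣx²−(Σx)² = 9·1052 − 7744 = 1724;  nΣy²−(Σy)² = 9·6896 − 51076 = 10988
  √(1724·10988) = √18943312 = 4352.3915
r = 3350 / 4352.3915 = 0.7697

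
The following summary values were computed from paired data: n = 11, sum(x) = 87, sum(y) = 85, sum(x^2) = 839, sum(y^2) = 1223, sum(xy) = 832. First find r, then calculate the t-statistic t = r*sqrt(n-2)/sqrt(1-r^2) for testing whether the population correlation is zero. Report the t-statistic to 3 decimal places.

S_xy = nΣxy − ΣxΣy = 11·832 − 87·85 = 9152 − 7395 = 1757
S_xx = nΣx² − (Σx)² = 11·839 − 87² = 9229 − 7569 = 1660
S_yy = nΣy² − (Σy)² = 11·1223 − 85² = 13453 − 7225 = 6228
r = S_xy / √(S_xx·S_yy) = 1757 / √(1660·6228) = 1757 / √10338480 = 1757 / 3215.3507 = 0.5464
t = r·√(n−2)/√(1−r²) = 0.5464·√9 / √(1−0.298553) = 1.639200 / 0.837524 = 1.957

1.957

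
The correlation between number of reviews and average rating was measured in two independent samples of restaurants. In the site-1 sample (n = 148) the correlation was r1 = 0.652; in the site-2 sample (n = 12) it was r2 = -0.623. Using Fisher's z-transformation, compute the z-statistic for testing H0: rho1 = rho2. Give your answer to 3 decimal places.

Fisher z-transforms: z1 = atanh(0.652) = 0.778770, z2 = atanh(-0.623) = -0.729893; difference d = 1.508663
Var(d) = 1/145 + 1/9 = 0.0068966 + 0.1111111 = 0.1180077
z = d/√Var(d) = 1.508663 / √0.1180077 = 1.508663 / 0.343522 = 4.392

4.392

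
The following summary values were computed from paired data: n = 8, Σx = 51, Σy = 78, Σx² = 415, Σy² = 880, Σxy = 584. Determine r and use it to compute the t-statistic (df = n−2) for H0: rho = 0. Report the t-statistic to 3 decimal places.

3.748

Numerator: nΣxy − (Σx)(Σy) = 8·584 − (51)(78) = 694
Denominator: √[(nΣx²−(Σx)²)(nΣy²−(Σy)²)]
  nΣx²−(Σx)² = 8·415 − 2601 = 719;  nΣy²−(Σy)² = 8·880 − 6084 = 956
  √(719·956) = √687364 = 829.0742
r = 694 / 829.0742 = 0.8371
t = r·√(n−2)/√(1−r²) = 0.8371·√6 / √(1−0.700736) = 2.050468 / 0.547050 = 3.748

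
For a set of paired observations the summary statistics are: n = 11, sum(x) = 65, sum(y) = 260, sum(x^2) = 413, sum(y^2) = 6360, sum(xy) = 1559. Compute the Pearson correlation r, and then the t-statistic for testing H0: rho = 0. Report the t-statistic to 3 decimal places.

S_xy = nΣxy − ΣxΣy = 11·1559 − 65·260 = 17149 − 16900 = 249
S_xx = nΣx² − (Σx)² = 11·413 − 65² = 4543 − 4225 = 318
S_yy = nΣy² − (Σy)² = 11·6360 − 260² = 69960 − 67600 = 2360
r = S_xy / √(S_xx·S_yy) = 249 / √(318·2360) = 249 / √750480 = 249 / 866.3025 = 0.2874
t = r·√(n−2)/√(1−r²) = 0.2874·√9 / √(1−0.082599) = 0.862200 / 0.957811 = 0.900

0.900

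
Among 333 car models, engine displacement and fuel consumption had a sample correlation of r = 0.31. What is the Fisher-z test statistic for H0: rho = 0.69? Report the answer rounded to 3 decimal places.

Fisher z: atanh(0.31) = 0.320545, atanh(0.69) = 0.847956
z = (z_r − z_0)·√(n−3) = (0.320545 − 0.847956)·√330 = -0.527411 · 18.165902 = -9.581

-9.581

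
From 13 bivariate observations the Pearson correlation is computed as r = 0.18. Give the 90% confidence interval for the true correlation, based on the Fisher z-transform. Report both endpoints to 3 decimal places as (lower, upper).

(-0.326, 0.606)

Fisher z: z_r = atanh(r) = ½·ln((1+0.18)/(1−0.18)) = 0.181983
SE(z) = 1/√(n−3) = 1/√10 = 0.316228
90% ⇒ z* = 1.645; margin = 1.645·0.316228 = 0.520195
CI on z-scale: (-0.338212, 0.702178)
Back-transform: tanh(-0.338212) = -0.325880, tanh(0.702178) = 0.605748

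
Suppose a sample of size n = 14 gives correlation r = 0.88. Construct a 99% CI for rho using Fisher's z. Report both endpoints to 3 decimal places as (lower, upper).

(0.536, 0.973)

z_r = atanh(0.88) = 1.375768;  SE = 1/√(n−3) = 1/√11 = 0.301511
z-limits: 1.375768 ± 2.576·0.301511 = 1.375768 ± 0.776692 = [0.599076, 2.152460]
ρ-limits: (tanh 0.599076, tanh 2.152460) = (0.536, 0.973)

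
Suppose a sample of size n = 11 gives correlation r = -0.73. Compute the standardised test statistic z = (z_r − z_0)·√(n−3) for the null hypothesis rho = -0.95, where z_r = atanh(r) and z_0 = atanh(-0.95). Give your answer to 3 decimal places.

2.554

z_r = atanh(-0.73) = -0.928727,  z_0 = atanh(-0.95) = -1.831781
SE = 1/√(n−3) = 1/√8 = 0.353553
z = (z_r − z_0)/SE = (-0.928727 − (-1.831781)) / 0.353553 = 0.903054 / 0.353553 = 2.554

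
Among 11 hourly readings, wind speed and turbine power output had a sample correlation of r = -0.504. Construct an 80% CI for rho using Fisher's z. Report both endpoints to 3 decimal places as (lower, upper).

Fisher z: z_r = atanh(r) = ½·ln((1+(-0.504))/(1−(-0.504))) = -0.554654
SE(z) = 1/√(n−3) = 1/√8 = 0.353553
80% ⇒ z* = 1.282; margin = 1.282·0.353553 = 0.453255
CI on z-scale: (-1.007909, -0.101399)
Back-transform: tanh(-1.007909) = -0.764896, tanh(-0.101399) = -0.101053

(-0.765, -0.101)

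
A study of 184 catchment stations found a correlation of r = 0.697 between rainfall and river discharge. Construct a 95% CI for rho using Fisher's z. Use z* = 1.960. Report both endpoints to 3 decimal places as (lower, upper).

(0.614, 0.765)

Fisher z: z_r = atanh(r) = ½·ln((1+0.697)/(1−0.697)) = 0.861442
SE(z) = 1/√(n−3) = 1/√181 = 0.074329
95% ⇒ z* = 1.960; margin = 1.960·0.074329 = 0.145685
CI on z-scale: (0.715757, 1.007127)
Back-transform: tanh(0.715757) = 0.614274, tanh(1.007127) = 0.764571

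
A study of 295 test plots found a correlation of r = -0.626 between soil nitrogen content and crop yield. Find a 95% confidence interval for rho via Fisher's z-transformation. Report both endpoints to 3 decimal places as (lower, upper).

(-0.691, -0.551)

z_r = atanh(-0.626) = -0.734811;  SE = 1/√(n−3) = 1/√292 = 0.058521
z-limits: -0.734811 ± 1.960·0.058521 = -0.734811 ± 0.114701 = [-0.849512, -0.620110]
ρ-limits: (tanh -0.849512, tanh -0.620110) = (-0.691, -0.551)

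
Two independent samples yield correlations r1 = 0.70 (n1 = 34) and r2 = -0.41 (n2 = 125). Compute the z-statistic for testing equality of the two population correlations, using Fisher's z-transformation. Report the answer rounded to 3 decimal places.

Fisher z-transforms: z1 = atanh(0.70) = 0.867301, z2 = atanh(-0.41) = -0.435611; difference d = 1.302912
Var(d) = 1/31 + 1/122 = 0.0322581 + 0.0081967 = 0.0404548
z = d/√Var(d) = 1.302912 / √0.0404548 = 1.302912 / 0.201134 = 6.478

6.478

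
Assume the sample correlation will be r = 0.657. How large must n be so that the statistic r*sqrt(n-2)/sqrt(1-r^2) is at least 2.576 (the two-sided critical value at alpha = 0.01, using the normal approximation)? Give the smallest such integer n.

r√(n−2)/√(1−r²) ≥ 2.576  ⇔  n−2 ≥ (2.576)²·(1−r²)/r²
(1−r²)/r² = (1−0.431649)/0.431649 = 1.3167
n ≥ 2 + 6.635776·1.3167 = 2 + 8.7373 = 10.7373
⌈10.7373⌉ = 11

11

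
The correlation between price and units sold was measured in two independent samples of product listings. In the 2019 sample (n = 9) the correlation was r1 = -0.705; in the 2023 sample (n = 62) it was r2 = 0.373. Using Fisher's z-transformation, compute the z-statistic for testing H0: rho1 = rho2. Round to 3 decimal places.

z1 = atanh(-0.705) = -0.877173,  z2 = atanh(0.373) = 0.391903
SE = √(1/(n1−3) + 1/(n2−3)) = √(1/6 + 1/59) = √(0.1666667 + 0.0169492) = √0.1836159 = 0.428504
z = (z1 − z2)/SE = (-0.877173 − 0.391903) / 0.428504 = -1.269076 / 0.428504 = -2.962

-2.962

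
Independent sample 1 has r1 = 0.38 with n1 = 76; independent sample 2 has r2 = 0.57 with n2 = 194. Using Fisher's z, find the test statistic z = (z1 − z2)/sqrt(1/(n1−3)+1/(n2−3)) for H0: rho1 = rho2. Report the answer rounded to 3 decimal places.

-1.798

z1 = atanh(0.38) = 0.400060,  z2 = atanh(0.57) = 0.647523
SE = √(1/(n1−3) + 1/(n2−3)) = √(1/73 + 1/191) = √(0.0136986 + 0.0052356) = √0.0189342 = 0.137602
z = (z1 − z2)/SE = (0.400060 − 0.647523) / 0.137602 = -0.247463 / 0.137602 = -1.798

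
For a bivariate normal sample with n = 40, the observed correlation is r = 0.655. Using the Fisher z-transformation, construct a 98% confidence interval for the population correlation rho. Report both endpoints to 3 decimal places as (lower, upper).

(0.381, 0.823)

z_r = atanh(0.655) = 0.784006;  SE = 1/√(n−3) = 1/√37 = 0.164399
z-limits: 0.784006 ± 2.326·0.164399 = 0.784006 ± 0.382392 = [0.401614, 1.166398]
ρ-limits: (tanh 0.401614, tanh 1.166398) = (0.381, 0.823)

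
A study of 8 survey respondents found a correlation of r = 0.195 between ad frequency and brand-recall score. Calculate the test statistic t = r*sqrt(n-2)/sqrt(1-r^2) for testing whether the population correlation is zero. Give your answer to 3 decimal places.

0.487

t = r·√(n−2) / √(1−r²) with r = 0.195, n = 8
  = 0.195·√6 / √(1 − 0.038025)
  = 0.195·2.449490 / 0.980803
  = 0.477651 / 0.980803 = 0.487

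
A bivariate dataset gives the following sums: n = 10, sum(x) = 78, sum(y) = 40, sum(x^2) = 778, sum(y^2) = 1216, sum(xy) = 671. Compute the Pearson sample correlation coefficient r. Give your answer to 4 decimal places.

0.8483

Numerator: nΣxy − (Σx)(Σy) = 10·671 − (78)(40) = 3590
Denominator: √[(nΣx²−(Σx)²)(nΣy²−(Σy)²)]
  nΣx²−(Σx)² = 10·778 − 6084 = 1696;  nΣy²−(Σy)² = 10·1216 − 1600 = 10560
  √(1696·10560) = √17909760 = 4231.9924
r = 3590 / 4231.9924 = 0.8483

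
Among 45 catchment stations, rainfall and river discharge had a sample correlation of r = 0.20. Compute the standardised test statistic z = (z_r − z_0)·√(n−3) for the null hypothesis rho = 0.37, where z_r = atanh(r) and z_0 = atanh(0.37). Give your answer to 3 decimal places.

Fisher z: atanh(0.20) = 0.202733, atanh(0.37) = 0.388423
z = (z_r − z_0)·√(n−3) = (0.202733 − 0.388423)·√42 = -0.185690 · 6.480741 = -1.203

-1.203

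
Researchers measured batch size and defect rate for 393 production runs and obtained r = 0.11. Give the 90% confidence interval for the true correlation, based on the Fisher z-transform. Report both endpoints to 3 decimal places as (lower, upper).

z_r = atanh(0.11) = 0.110447;  SE = 1/√(n−3) = 1/√390 = 0.050637
z-limits: 0.110447 ± 1.645·0.050637 = 0.110447 ± 0.083298 = [0.027149, 0.193745]
ρ-limits: (tanh 0.027149, tanh 0.193745) = (0.027, 0.191)

(0.027, 0.191)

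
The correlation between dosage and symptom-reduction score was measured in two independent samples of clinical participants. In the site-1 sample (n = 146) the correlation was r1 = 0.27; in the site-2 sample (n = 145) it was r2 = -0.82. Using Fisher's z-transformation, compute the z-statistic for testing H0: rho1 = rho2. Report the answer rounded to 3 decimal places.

12.102

Fisher z-transforms: z1 = atanh(0.27) = 0.276864, z2 = atanh(-0.82) = -1.156817; difference d = 1.433681
Var(d) = 1/143 + 1/142 = 0.0069930 + 0.0070423 = 0.0140353
z = d/√Var(d) = 1.433681 / √0.0140353 = 1.433681 / 0.118471 = 12.102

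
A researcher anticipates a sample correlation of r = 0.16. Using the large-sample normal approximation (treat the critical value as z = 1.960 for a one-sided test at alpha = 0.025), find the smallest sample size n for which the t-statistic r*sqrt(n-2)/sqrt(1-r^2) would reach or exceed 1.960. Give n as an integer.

r√(n−2)/√(1−r²) ≥ 1.960  ⇔  n−2 ≥ (1.960)²·(1−r²)/r²
(1−r²)/r² = (1−0.0256)/0.0256 = 38.0625
n ≥ 2 + 3.8416·38.0625 = 2 + 146.2209 = 148.2209
⌈148.2209⌉ = 149

149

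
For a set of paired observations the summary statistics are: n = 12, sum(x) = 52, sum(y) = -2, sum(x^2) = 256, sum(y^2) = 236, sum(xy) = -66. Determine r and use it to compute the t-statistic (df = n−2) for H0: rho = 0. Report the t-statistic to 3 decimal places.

-2.888

Numerator: nΣxy − (Σx)(Σy) = 12·(-66) − (52)(-2) = -688
Denominator: √[(nΣx²−(Σx)²)(nΣy²−(Σy)²)]
  nΣx²−(Σx)² = 12·256 − 2704 = 368;  nΣy²−(Σy)² = 12·236 − 4 = 2828
  √(368·2828) = √1040704 = 1020.1490
r = -688 / 1020.1490 = -0.6744
t = r·√(n−2)/√(1−r²) = -0.6744·√10 / √(1−0.454815) = -2.132640 / 0.738366 = -2.888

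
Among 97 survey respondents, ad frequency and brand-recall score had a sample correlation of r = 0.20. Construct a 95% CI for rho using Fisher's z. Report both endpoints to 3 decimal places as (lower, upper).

(0.001, 0.384)

Fisher z: z_r = atanh(r) = ½·ln((1+0.20)/(1−0.20)) = 0.202733
SE(z) = 1/√(n−3) = 1/√94 = 0.103142
95% ⇒ z* = 1.960; margin = 1.960·0.103142 = 0.202158
CI on z-scale: (0.000575, 0.404891)
Back-transform: tanh(0.000575) = 0.000575, tanh(0.404891) = 0.384126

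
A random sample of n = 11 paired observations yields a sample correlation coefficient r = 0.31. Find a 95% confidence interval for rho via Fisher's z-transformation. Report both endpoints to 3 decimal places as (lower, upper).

(-0.356, 0.767)

z_r = atanh(0.31) = 0.320545;  SE = 1/√(n−3) = 1/√8 = 0.353553
z-limits: 0.320545 ± 1.960·0.353553 = 0.320545 ± 0.692964 = [-0.372419, 1.013509]
ρ-limits: (tanh -0.372419, tanh 1.013509) = (-0.356, 0.767)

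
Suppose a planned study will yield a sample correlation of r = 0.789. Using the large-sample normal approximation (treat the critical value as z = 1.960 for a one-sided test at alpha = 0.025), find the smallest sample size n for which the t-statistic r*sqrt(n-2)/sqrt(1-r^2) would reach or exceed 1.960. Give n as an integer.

5

r√(n−2)/√(1−r²) ≥ 1.960  ⇔  n−2 ≥ (1.960)²·(1−r²)/r²
(1−r²)/r² = (1−0.622521)/0.622521 = 0.6064
n ≥ 2 + 3.8416·0.6064 = 2 + 2.3295 = 4.3295
⌈4.3295⌉ = 5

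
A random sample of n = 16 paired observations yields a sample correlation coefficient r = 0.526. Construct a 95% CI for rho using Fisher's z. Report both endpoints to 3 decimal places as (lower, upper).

(0.041, 0.810)

Fisher z: z_r = atanh(r) = ½·ln((1+0.526)/(1−0.526)) = 0.584599
SE(z) = 1/√(n−3) = 1/√13 = 0.277350
95% ⇒ z* = 1.960; margin = 1.960·0.277350 = 0.543606
CI on z-scale: (0.040993, 1.128205)
Back-transform: tanh(0.040993) = 0.040970, tanh(1.128205) = 0.810404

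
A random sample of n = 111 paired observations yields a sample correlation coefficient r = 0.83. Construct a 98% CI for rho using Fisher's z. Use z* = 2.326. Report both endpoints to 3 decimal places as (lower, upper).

Fisher z: z_r = atanh(r) = ½·ln((1+0.83)/(1−0.83)) = 1.188136
SE(z) = 1/√(n−3) = 1/√108 = 0.096225
98% ⇒ z* = 2.326; margin = 2.326·0.096225 = 0.223819
CI on z-scale: (0.964317, 1.411955)
Back-transform: tanh(0.964317) = 0.746196, tanh(1.411955) = 0.887909

(0.746, 0.888)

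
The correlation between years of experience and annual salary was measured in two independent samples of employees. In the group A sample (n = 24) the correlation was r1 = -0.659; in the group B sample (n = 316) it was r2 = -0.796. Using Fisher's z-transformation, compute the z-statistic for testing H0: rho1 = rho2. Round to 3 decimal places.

Fisher z-transforms: z1 = atanh(-0.659) = -0.791044, z2 = atanh(-0.796) = -1.087599; difference d = 0.296555
Var(d) = 1/21 + 1/313 = 0.0476190 + 0.0031949 = 0.0508139
z = d/√Var(d) = 0.296555 / √0.0508139 = 0.296555 / 0.225419 = 1.316

1.316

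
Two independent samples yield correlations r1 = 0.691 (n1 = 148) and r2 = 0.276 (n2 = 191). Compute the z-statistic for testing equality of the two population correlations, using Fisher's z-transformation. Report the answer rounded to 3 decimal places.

5.126

z1 = atanh(0.691) = 0.849867,  z2 = atanh(0.276) = 0.283347
SE = √(1/(n1−3) + 1/(n2−3)) = √(1/145 + 1/188) = √(0.0068966 + 0.0053191) = √0.0122157 = 0.110525
z = (z1 − z2)/SE = (0.849867 − 0.283347) / 0.110525 = 0.566520 / 0.110525 = 5.126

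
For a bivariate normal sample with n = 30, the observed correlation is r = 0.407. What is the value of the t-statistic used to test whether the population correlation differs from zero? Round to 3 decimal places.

2.358

1 − r² = 1 − 0.165649 = 0.834351;  √(1−r²) = 0.913428
√(n−2) = √28 = 5.291503
t = r·√(n−2)/√(1−r²) = 0.407 · 5.291503 / 0.913428 = 2.358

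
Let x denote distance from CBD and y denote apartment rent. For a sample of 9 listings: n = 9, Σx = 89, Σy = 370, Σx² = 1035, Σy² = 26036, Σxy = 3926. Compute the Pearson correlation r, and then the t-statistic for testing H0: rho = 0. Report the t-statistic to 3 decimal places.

Numerator: nΣxy − (Σx)(Σy) = 9·3926 − (89)(370) = 2404
Denominator: √[(nΣx²−(Σx)²)(nΣy²−(Σy)²)]
  nΣx²−(Σx)² = 9·1035 − 7921 = 1394;  nΣy²−(Σy)² = 9·26036 − 136900 = 97424
  √(1394·97424) = √135809056 = 11653.7143
r = 2404 / 11653.7143 = 0.2063
t = r·√(n−2)/√(1−r²) = 0.2063·√7 / √(1−0.042560) = 0.545818 / 0.978489 = 0.558

0.558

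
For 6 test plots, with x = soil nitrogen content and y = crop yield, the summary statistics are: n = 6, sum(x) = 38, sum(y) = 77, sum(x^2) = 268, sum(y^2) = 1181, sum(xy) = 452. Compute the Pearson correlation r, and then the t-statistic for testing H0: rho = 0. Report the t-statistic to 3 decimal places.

-1.128

Numerator: nΣxy − (Σx)(Σy) = 6·452 − (38)(77) = -214
Denominator: √[(nΣx²−(Σx)²)(nΣy²−(Σy)²)]
  nΣx²−(Σx)² = 6·268 − 1444 = 164;  nΣy²−(Σy)² = 6·1181 − 5929 = 1157
  √(164·1157) = √189748 = 435.6007
r = -214 / 435.6007 = -0.4913
t = r·√(n−2)/√(1−r²) = -0.4913·√4 / √(1−0.241376) = -0.982600 / 0.870990 = -1.128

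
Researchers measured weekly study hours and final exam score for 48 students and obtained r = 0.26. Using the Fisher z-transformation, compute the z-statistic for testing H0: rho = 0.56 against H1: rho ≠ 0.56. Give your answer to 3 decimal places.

z_r = atanh(0.26) = 0.266108,  z_0 = atanh(0.56) = 0.632833
SE = 1/√(n−3) = 1/√45 = 0.149071
z = (z_r − z_0)/SE = (0.266108 − 0.632833) / 0.149071 = -0.366725 / 0.149071 = -2.460

-2.460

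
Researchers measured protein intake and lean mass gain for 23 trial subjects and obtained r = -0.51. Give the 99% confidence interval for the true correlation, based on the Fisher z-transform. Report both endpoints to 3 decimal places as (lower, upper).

z_r = atanh(-0.51) = -0.562730;  SE = 1/√(n−3) = 1/√20 = 0.223607
z-limits: -0.562730 ± 2.576·0.223607 = -0.562730 ± 0.576012 = [-1.138742, 0.013282]
ρ-limits: (tanh -1.138742, tanh 0.013282) = (-0.814, 0.013)

(-0.814, 0.013)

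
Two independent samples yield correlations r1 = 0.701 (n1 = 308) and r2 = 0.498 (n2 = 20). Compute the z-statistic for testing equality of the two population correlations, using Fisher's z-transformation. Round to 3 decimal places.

1.295

z1 = atanh(0.701) = 0.869264,  z2 = atanh(0.498) = 0.546643
SE = √(1/(n1−3) + 1/(n2−3)) = √(1/305 + 1/17) = √(0.0032787 + 0.0588235) = √0.0621022 = 0.249203
z = (z1 − z2)/SE = (0.869264 − 0.546643) / 0.249203 = 0.322621 / 0.249203 = 1.295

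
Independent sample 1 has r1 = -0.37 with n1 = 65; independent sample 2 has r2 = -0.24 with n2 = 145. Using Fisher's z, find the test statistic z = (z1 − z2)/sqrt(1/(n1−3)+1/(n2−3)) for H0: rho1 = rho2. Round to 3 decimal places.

z1 = atanh(-0.37) = -0.388423,  z2 = atanh(-0.24) = -0.244774
SE = √(1/(n1−3) + 1/(n2−3)) = √(1/62 + 1/142) = √(0.0161290 + 0.0070423) = √0.0231713 = 0.152221
z = (z1 − z2)/SE = (-0.388423 − (-0.244774)) / 0.152221 = -0.143649 / 0.152221 = -0.944

-0.944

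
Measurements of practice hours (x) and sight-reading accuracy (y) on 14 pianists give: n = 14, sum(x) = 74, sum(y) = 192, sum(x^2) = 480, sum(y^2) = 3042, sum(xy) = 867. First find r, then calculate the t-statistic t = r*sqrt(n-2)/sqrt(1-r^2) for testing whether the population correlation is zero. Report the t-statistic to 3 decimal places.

-4.258

S_xy = nΣxy − ΣxΣy = 14·867 − 74·192 = 12138 − 14208 = -2070
S_xx = nΣx² − (Σx)² = 14·480 − 74² = 6720 − 5476 = 1244
S_yy = nΣy² − (Σy)² = 14·3042 − 192² = 42588 − 36864 = 5724
r = S_xy / √(S_xx·S_yy) = -2070 / √(1244·5724) = -2070 / √7120656 = -2070 / 2668.4557 = -0.7757
t = r·√(n−2)/√(1−r²) = -0.7757·√12 / √(1−0.601710) = -2.687104 / 0.631102 = -4.258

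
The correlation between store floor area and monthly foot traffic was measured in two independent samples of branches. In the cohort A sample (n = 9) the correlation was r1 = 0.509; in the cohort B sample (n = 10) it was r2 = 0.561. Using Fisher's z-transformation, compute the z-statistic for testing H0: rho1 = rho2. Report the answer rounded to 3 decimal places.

-0.131

z1 = atanh(0.509) = 0.561379,  z2 = atanh(0.561) = 0.634291
SE = √(1/(n1−3) + 1/(n2−3)) = √(1/6 + 1/7) = √(0.1666667 + 0.1428571) = √0.3095238 = 0.556349
z = (z1 − z2)/SE = (0.561379 − 0.634291) / 0.556349 = -0.072912 / 0.556349 = -0.131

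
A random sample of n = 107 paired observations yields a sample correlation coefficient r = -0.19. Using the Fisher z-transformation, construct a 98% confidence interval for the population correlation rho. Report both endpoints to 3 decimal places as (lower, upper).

(-0.397, 0.036)

Fisher z: z_r = atanh(r) = ½·ln((1+(-0.19))/(1−(-0.19))) = -0.192337
SE(z) = 1/√(n−3) = 1/√104 = 0.098058
98% ⇒ z* = 2.326; margin = 2.326·0.098058 = 0.228083
CI on z-scale: (-0.420420, 0.035746)
Back-transform: tanh(-0.420420) = -0.397284, tanh(0.035746) = 0.035731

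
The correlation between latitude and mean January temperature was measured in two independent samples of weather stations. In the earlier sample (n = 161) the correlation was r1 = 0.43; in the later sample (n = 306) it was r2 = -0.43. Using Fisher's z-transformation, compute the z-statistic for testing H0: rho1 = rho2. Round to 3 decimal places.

Fisher z-transforms: z1 = atanh(0.43) = 0.459897, z2 = atanh(-0.43) = -0.459897; difference d = 0.919794
Var(d) = 1/158 + 1/303 = 0.0063291 + 0.0033003 = 0.0096294
z = d/√Var(d) = 0.919794 / √0.0096294 = 0.919794 / 0.098130 = 9.373

9.373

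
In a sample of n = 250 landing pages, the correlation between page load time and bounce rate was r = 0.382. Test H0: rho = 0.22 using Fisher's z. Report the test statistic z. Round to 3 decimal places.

2.809

Fisher z: atanh(0.382) = 0.402399, atanh(0.22) = 0.223656
z = (z_r − z_0)·√(n−3) = (0.402399 − 0.223656)·√247 = 0.178743 · 15.716234 = 2.809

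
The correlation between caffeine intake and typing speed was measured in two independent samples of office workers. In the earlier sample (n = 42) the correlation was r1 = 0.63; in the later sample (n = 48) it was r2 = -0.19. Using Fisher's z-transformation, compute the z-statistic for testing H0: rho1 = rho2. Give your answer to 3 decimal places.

Fisher z-transforms: z1 = atanh(0.63) = 0.741416, z2 = atanh(-0.19) = -0.192337; difference d = 0.933753
Var(d) = 1/39 + 1/45 = 0.0256410 + 0.0222222 = 0.0478632
z = d/√Var(d) = 0.933753 / √0.0478632 = 0.933753 / 0.218777 = 4.268

4.268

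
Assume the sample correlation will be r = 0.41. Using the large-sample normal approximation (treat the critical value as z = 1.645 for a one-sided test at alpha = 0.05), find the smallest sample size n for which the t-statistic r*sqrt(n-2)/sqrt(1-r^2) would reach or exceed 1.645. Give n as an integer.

Need r·√(n−2)/√(1−r²) ≥ 1.645
√(n−2) ≥ 1.645·√(1−0.1681) / 0.41 = 1.645·0.912086 / 0.41 = 3.6595
n−2 ≥ 13.3919  ⇒  n ≥ 15.3919
Smallest integer n = 16

16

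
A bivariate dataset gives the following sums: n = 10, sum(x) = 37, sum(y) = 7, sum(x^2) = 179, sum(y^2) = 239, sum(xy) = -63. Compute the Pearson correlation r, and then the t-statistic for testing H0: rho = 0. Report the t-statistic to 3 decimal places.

-5.691

Numerator: nΣxy − (Σx)(Σy) = 10·(-63) − (37)(7) = -889
Denominator: √[(nΣx²−(Σx)²)(nΣy²−(Σy)²)]
  nΣx²−(Σx)² = 10·179 − 1369 = 421;  nΣy²−(Σy)² = 10·239 − 49 = 2341
  √(421·2341) = √985561 = 992.7542
r = -889 / 992.7542 = -0.8955
t = r·√(n−2)/√(1−r²) = -0.8955·√8 / √(1−0.801920) = -2.532856 / 0.445062 = -5.691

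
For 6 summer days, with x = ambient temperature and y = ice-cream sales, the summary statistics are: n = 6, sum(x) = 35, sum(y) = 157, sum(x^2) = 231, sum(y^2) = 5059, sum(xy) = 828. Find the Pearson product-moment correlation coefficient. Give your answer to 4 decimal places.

S_xy = nΣxy − ΣxΣy = 6·828 − 35·157 = 4968 − 5495 = -527
S_xx = nΣx² − (Σx)² = 6·231 − 35² = 1386 − 1225 = 161
S_yy = nΣy² − (Σy)² = 6·5059 − 157² = 30354 − 24649 = 5705
r = S_xy / √(S_xx·S_yy) = -527 / √(161·5705) = -527 / √918505 = -527 / 958.3867 = -0.5499

-0.5499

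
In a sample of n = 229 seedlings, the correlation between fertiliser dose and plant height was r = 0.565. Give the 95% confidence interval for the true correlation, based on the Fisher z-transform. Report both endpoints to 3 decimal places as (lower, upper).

(0.470, 0.647)

Fisher z: z_r = atanh(r) = ½·ln((1+0.565)/(1−0.565)) = 0.640148
SE(z) = 1/√(n−3) = 1/√226 = 0.066519
95% ⇒ z* = 1.960; margin = 1.960·0.066519 = 0.130377
CI on z-scale: (0.509771, 0.770525)
Back-transform: tanh(0.509771) = 0.469767, tanh(0.770525) = 0.647235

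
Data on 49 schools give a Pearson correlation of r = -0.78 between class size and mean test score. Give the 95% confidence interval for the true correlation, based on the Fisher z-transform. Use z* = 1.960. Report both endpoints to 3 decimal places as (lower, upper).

z_r = atanh(-0.78) = -1.045371;  SE = 1/√(n−3) = 1/√46 = 0.147442
z-limits: -1.045371 ± 1.960·0.147442 = -1.045371 ± 0.288986 = [-1.334357, -0.756385]
ρ-limits: (tanh -1.334357, tanh -0.756385) = (-0.870, -0.639)

(-0.870, -0.639)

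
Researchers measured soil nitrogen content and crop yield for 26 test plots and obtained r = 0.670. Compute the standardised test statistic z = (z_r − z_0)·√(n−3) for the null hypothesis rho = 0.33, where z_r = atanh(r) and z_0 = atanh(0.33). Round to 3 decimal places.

2.244

z_r = atanh(0.670) = 0.810743,  z_0 = atanh(0.33) = 0.342828
SE = 1/√(n−3) = 1/√23 = 0.208514
z = (z_r − z_0)/SE = (0.810743 − 0.342828) / 0.208514 = 0.467915 / 0.208514 = 2.244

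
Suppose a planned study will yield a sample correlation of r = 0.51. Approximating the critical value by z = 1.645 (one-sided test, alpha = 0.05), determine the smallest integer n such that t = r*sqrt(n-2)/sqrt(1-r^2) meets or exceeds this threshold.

10

r√(n−2)/√(1−r²) ≥ 1.645  ⇔  n−2 ≥ (1.645)²·(1−r²)/r²
(1−r²)/r² = (1−0.2601)/0.2601 = 2.8447
n ≥ 2 + 2.706025·2.8447 = 2 + 7.6978 = 9.6978
⌈9.6978⌉ = 10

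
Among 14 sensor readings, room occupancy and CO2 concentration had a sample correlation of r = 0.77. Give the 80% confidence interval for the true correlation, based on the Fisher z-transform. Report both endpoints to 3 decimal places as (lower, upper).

(0.561, 0.887)

Fisher z: z_r = atanh(r) = ½·ln((1+0.77)/(1−0.77)) = 1.020328
SE(z) = 1/√(n−3) = 1/√11 = 0.301511
80% ⇒ z* = 1.282; margin = 1.282·0.301511 = 0.386537
CI on z-scale: (0.633791, 1.406865)
Back-transform: tanh(0.633791) = 0.560657, tanh(1.406865) = 0.886827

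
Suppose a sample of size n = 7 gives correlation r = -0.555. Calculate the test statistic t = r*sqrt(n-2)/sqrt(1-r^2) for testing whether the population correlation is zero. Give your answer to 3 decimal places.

-1.492

t = r·√(n−2) / √(1−r²) with r = -0.555, n = 7
  = -0.555·√5 / √(1 − 0.308025)
  = -0.555·2.236068 / 0.831850
  = -1.241018 / 0.831850 = -1.492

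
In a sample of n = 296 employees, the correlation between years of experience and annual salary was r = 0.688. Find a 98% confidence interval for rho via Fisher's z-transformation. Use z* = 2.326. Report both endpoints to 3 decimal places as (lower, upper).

Fisher z: z_r = atanh(r) = ½·ln((1+0.688)/(1−0.688)) = 0.844148
SE(z) = 1/√(n−3) = 1/√293 = 0.058421
98% ⇒ z* = 2.326; margin = 2.326·0.058421 = 0.135887
CI on z-scale: (0.708261, 0.980035)
Back-transform: tanh(0.708261) = 0.609585, tanh(0.980035) = 0.753081

(0.610, 0.753)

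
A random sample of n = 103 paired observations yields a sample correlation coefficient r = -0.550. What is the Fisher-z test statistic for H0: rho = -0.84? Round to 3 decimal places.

6.028

Fisher z: atanh(-0.550) = -0.618381, atanh(-0.84) = -1.221174
z = (z_r − z_0)·√(n−3) = (-0.618381 − (-1.221174))·√100 = 0.602793 · 10.000000 = 6.028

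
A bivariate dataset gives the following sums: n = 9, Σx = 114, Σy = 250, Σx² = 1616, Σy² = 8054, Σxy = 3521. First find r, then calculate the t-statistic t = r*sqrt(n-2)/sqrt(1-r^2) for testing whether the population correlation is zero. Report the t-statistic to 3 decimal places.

3.669

S_xy = nΣxy − ΣxΣy = 9·3521 − 114·250 = 31689 − 28500 = 3189
S_xx = nΣx² − (Σx)² = 9·1616 − 114² = 14544 − 12996 = 1548
S_yy = nΣy² − (Σy)² = 9·8054 − 250² = 72486 − 62500 = 9986
r = S_xy / √(S_xx·S_yy) = 3189 / √(1548·9986) = 3189 / √15458328 = 3189 / 3931.7080 = 0.8111
t = r·√(n−2)/√(1−r²) = 0.8111·√7 / √(1−0.657883) = 2.145969 / 0.584908 = 3.669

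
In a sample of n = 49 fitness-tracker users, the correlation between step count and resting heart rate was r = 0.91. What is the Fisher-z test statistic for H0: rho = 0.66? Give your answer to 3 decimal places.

4.983

z_r = atanh(0.91) = 1.527524,  z_0 = atanh(0.66) = 0.792814
SE = 1/√(n−3) = 1/√46 = 0.147442
z = (z_r − z_0)/SE = (1.527524 − 0.792814) / 0.147442 = 0.734710 / 0.147442 = 4.983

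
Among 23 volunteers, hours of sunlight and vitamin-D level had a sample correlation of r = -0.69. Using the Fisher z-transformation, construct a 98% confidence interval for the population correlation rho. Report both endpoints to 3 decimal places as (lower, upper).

(-0.878, -0.317)

z_r = atanh(-0.69) = -0.847956;  SE = 1/√(n−3) = 1/√20 = 0.223607
z-limits: -0.847956 ± 2.326·0.223607 = -0.847956 ± 0.520110 = [-1.368066, -0.327846]
ρ-limits: (tanh -1.368066, tanh -0.327846) = (-0.878, -0.317)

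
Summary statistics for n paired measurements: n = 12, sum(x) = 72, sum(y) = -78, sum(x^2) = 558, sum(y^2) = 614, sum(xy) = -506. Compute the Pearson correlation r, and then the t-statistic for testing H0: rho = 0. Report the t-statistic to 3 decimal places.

-1.095

Numerator: nΣxy − (Σx)(Σy) = 12·(-506) − (72)(-78) = -456
Denominator: √[(nΣx²−(Σx)²)(nΣy²−(Σy)²)]
  nΣx²−(Σx)² = 12·558 − 5184 = 1512;  nΣy²−(Σy)² = 12·614 − 6084 = 1284
  √(1512·1284) = √1941408 = 1393.3442
r = -456 / 1393.3442 = -0.3273
t = r·√(n−2)/√(1−r²) = -0.3273·√10 / √(1−0.107125) = -1.035013 / 0.944921 = -1.095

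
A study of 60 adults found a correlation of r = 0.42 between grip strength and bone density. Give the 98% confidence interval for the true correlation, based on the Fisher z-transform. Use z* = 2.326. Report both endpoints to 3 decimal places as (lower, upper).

(0.139, 0.639)

Fisher z: z_r = atanh(r) = ½·ln((1+0.42)/(1−0.42)) = 0.447692
SE(z) = 1/√(n−3) = 1/√57 = 0.132453
98% ⇒ z* = 2.326; margin = 2.326·0.132453 = 0.308086
CI on z-scale: (0.139606, 0.755778)
Back-transform: tanh(0.139606) = 0.138706, tanh(0.755778) = 0.638583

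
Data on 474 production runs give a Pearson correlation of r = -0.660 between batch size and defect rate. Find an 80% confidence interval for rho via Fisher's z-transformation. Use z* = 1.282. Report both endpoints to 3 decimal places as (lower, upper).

Fisher z: z_r = atanh(r) = ½·ln((1+(-0.660))/(1−(-0.660))) = -0.792814
SE(z) = 1/√(n−3) = 1/√471 = 0.046078
80% ⇒ z* = 1.282; margin = 1.282·0.046078 = 0.059072
CI on z-scale: (-0.851886, -0.733742)
Back-transform: tanh(-0.851886) = -0.692053, tanh(-0.733742) = -0.625349

(-0.692, -0.625)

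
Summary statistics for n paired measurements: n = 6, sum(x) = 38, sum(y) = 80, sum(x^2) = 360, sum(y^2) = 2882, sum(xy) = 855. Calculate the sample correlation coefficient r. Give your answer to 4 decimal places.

0.7484

S_xy = nΣxy − ΣxΣy = 6·855 − 38·80 = 5130 − 3040 = 2090
S_xx = nΣx² − (Σx)² = 6·360 − 38² = 2160 − 1444 = 716
S_yy = nΣy² − (Σy)² = 6·2882 − 80² = 17292 − 6400 = 10892
r = S_xy / √(S_xx·S_yy) = 2090 / √(716·10892) = 2090 / √7798672 = 2090 / 2792.6102 = 0.7484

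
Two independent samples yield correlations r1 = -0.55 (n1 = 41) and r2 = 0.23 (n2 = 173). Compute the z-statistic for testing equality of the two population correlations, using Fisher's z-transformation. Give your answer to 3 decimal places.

-4.751

z1 = atanh(-0.55) = -0.618381,  z2 = atanh(0.23) = 0.234189
SE = √(1/(n1−3) + 1/(n2−3)) = √(1/38 + 1/170) = √(0.0263158 + 0.0058824) = √0.0321982 = 0.179439
z = (z1 − z2)/SE = (-0.618381 − 0.234189) / 0.179439 = -0.852570 / 0.179439 = -4.751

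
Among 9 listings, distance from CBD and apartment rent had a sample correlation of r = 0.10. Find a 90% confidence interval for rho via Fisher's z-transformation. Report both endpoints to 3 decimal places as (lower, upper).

(-0.516, 0.648)

Fisher z: z_r = atanh(r) = ½·ln((1+0.10)/(1−0.10)) = 0.100335
SE(z) = 1/√(n−3) = 1/√6 = 0.408248
90% ⇒ z* = 1.645; margin = 1.645·0.408248 = 0.671568
CI on z-scale: (-0.571233, 0.771903)
Back-transform: tanh(-0.571233) = -0.516264, tanh(0.771903) = 0.648035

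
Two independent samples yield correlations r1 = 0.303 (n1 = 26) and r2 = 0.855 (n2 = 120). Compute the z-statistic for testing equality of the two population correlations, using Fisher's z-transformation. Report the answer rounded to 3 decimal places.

Fisher z-transforms: z1 = atanh(0.303) = 0.312820, z2 = atanh(0.855) = 1.274453; difference d = -0.961633
Var(d) = 1/23 + 1/117 = 0.0434783 + 0.0085470 = 0.0520253
z = d/√Var(d) = -0.961633 / √0.0520253 = -0.961633 / 0.228091 = -4.216

-4.216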